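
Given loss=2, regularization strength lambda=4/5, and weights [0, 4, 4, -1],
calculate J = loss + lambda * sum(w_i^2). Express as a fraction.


L2 sq norm = sum(w^2) = 33. J = 2 + 4/5 * 33 = 142/5.

142/5


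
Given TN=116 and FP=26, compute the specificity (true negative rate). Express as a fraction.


Specificity = TN / (TN + FP) = 116 / 142 = 58/71.

58/71


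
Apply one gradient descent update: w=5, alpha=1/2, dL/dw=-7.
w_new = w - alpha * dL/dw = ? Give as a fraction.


w_new = 5 - 1/2 * -7 = 5 - -7/2 = 17/2.

17/2


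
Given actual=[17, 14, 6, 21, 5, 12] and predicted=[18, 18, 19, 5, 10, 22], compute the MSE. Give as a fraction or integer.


MSE = (1/6) * ((17-18)^2=1 + (14-18)^2=16 + (6-19)^2=169 + (21-5)^2=256 + (5-10)^2=25 + (12-22)^2=100). Sum = 567. MSE = 189/2.

189/2


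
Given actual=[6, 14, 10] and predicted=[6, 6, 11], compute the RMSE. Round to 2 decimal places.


MSE = 21.6667. RMSE = sqrt(21.6667) = 4.65.

4.65


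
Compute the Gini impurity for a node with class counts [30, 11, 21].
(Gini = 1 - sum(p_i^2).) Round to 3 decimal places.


Total = 62. Proportions: 30/62, 11/62, 21/62. sum(p_i^2) = 0.3803. Gini = 1 - 0.3803 = 0.6197, which rounds to 0.620.

0.620


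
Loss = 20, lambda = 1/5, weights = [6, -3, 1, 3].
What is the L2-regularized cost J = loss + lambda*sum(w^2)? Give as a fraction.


L2 sq norm = sum(w^2) = 55. J = 20 + 1/5 * 55 = 31.

31


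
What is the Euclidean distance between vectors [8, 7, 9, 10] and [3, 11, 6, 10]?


d = sqrt(sum of squared differences). (8-3)^2=25, (7-11)^2=16, (9-6)^2=9, (10-10)^2=0. Sum = 50.

sqrt(50)


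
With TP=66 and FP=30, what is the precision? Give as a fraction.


Precision = TP / (TP + FP) = 66 / 96 = 11/16.

11/16


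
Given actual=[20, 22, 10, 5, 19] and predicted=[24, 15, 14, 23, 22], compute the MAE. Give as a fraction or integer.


MAE = (1/5) * (|20-24|=4 + |22-15|=7 + |10-14|=4 + |5-23|=18 + |19-22|=3). Sum = 36. MAE = 36/5.

36/5


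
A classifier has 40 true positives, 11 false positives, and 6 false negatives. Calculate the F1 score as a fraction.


Precision = 40/51 = 40/51. Recall = 40/46 = 20/23. F1 = 2*P*R/(P+R) = 80/97.

80/97


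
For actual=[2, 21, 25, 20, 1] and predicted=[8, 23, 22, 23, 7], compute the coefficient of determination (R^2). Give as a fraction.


Mean(y) = 69/5. SS_res = 94. SS_tot = 2594/5. R^2 = 1 - 94/(2594/5) = 1062/1297.

1062/1297


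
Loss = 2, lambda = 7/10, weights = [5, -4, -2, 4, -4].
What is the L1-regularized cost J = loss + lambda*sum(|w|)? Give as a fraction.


L1 norm = sum(|w|) = 19. J = 2 + 7/10 * 19 = 153/10.

153/10


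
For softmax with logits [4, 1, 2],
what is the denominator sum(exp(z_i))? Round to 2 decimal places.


Denom = e^4=54.5982 + e^1=2.7183 + e^2=7.3891. Sum = 64.7056, which rounds to 64.71.

64.71


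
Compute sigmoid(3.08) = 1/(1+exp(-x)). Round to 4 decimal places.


sigma(3.08) = 1/(1+e^(-3.08)) = 1/(1+0.045959) = 1/1.045959 = 0.9561.

0.9561


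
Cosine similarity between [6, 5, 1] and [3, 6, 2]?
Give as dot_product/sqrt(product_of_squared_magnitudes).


dot = 50. |a|^2 = 62, |b|^2 = 49. cos = 50/sqrt(3038).

50/sqrt(3038)


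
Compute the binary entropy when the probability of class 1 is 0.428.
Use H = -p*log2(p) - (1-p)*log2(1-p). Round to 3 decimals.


H = -0.428*log2(0.428) - 0.572*log2(0.572) = 0.985.

0.985


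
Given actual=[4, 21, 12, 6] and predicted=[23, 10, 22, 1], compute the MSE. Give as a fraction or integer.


MSE = (1/4) * ((4-23)^2=361 + (21-10)^2=121 + (12-22)^2=100 + (6-1)^2=25). Sum = 607. MSE = 607/4.

607/4


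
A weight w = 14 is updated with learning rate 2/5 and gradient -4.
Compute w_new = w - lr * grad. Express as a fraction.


w_new = 14 - 2/5 * -4 = 14 - -8/5 = 78/5.

78/5


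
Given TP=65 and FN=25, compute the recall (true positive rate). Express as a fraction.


Recall = TP / (TP + FN) = 65 / 90 = 13/18.

13/18


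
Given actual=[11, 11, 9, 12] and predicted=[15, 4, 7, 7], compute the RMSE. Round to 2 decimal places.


MSE = 23.5000. RMSE = sqrt(23.5000) = 4.85.

4.85


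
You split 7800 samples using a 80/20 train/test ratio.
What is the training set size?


Test set = 7800 * 20% = 1560. Training set = 7800 - 1560 = 6240.

6240


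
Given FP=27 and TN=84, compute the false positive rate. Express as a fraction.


FPR = FP / (FP + TN) = 27 / 111 = 9/37.

9/37


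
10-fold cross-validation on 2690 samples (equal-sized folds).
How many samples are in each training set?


Each validation fold has 2690/10 = 269 samples. Training set = 2690 - 269 = 2421.

2421


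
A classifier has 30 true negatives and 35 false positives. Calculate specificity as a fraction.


Specificity = TN / (TN + FP) = 30 / 65 = 6/13.

6/13


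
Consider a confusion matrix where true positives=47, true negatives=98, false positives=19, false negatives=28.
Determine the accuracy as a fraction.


Accuracy = (TP + TN) / (TP + TN + FP + FN) = (47 + 98) / 192 = 145/192.

145/192


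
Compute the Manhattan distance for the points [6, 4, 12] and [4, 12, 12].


d = sum of absolute differences: |6-4|=2 + |4-12|=8 + |12-12|=0 = 10.

10


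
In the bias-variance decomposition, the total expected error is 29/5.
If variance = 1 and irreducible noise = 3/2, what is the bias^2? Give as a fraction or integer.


Total error = bias^2 + variance + irreducible noise. So bias^2 = 29/5 - 1 - 3/2 = 33/10.

33/10


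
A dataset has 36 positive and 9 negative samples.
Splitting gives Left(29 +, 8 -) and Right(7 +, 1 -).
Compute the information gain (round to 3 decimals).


H(parent) = 0.7219. H(left) = 0.7532, H(right) = 0.5436. Weighted = (37/45)*0.7532 + (8/45)*0.5436 = 0.7159. IG = 0.7219 - 0.7159 = 0.0060, which rounds to 0.006.

0.006


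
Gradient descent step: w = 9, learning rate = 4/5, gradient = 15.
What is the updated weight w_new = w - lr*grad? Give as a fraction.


w_new = 9 - 4/5 * 15 = 9 - 12 = -3.

-3


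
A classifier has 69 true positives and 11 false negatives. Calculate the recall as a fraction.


Recall = TP / (TP + FN) = 69 / 80 = 69/80.

69/80


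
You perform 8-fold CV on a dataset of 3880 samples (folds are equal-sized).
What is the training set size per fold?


Each validation fold has 3880/8 = 485 samples. Training set = 3880 - 485 = 3395.

3395


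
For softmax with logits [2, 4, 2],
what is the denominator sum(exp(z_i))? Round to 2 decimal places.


Denom = e^2=7.3891 + e^4=54.5982 + e^2=7.3891. Sum = 69.3764, which rounds to 69.38.

69.38


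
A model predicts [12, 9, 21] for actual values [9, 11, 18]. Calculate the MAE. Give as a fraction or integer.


MAE = (1/3) * (|9-12|=3 + |11-9|=2 + |18-21|=3). Sum = 8. MAE = 8/3.

8/3


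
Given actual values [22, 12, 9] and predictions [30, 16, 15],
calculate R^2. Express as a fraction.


Mean(y) = 43/3. SS_res = 116. SS_tot = 278/3. R^2 = 1 - 116/(278/3) = -35/139.

-35/139


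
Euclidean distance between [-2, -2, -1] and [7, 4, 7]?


d = sqrt(sum of squared differences). (-2-7)^2=81, (-2-4)^2=36, (-1-7)^2=64. Sum = 181.

sqrt(181)


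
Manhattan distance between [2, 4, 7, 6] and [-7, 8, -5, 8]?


d = sum of absolute differences: |2--7|=9 + |4-8|=4 + |7--5|=12 + |6-8|=2 = 27.

27


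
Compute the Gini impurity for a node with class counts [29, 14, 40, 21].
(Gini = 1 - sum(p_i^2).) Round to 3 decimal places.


Total = 104. Proportions: 29/104, 14/104, 40/104, 21/104. sum(p_i^2) = 0.2846. Gini = 1 - 0.2846 = 0.7154, which rounds to 0.715.

0.715


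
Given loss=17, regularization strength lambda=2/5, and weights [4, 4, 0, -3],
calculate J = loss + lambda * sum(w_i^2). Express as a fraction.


L2 sq norm = sum(w^2) = 41. J = 17 + 2/5 * 41 = 167/5.

167/5


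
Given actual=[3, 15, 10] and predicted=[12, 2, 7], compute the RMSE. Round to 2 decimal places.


MSE = 86.3333. RMSE = sqrt(86.3333) = 9.29.

9.29


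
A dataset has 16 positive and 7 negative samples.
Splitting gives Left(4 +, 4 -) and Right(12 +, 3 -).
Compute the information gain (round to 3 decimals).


H(parent) = 0.8865. H(left) = 1.0000, H(right) = 0.7219. Weighted = (8/23)*1.0000 + (15/23)*0.7219 = 0.8186. IG = 0.8865 - 0.8186 = 0.0679, which rounds to 0.068.

0.068


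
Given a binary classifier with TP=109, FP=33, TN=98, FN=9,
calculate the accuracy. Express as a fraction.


Accuracy = (TP + TN) / (TP + TN + FP + FN) = (109 + 98) / 249 = 69/83.

69/83


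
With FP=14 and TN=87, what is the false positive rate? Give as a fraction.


FPR = FP / (FP + TN) = 14 / 101 = 14/101.

14/101


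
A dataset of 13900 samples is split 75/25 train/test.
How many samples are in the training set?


Test set = 13900 * 25% = 3475. Training set = 13900 - 3475 = 10425.

10425


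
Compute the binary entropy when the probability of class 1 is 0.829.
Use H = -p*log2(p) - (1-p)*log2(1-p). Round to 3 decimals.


H = -0.829*log2(0.829) - 0.171*log2(0.171) = 0.660.

0.660


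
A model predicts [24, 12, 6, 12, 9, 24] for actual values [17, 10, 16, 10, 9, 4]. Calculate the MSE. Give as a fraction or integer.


MSE = (1/6) * ((17-24)^2=49 + (10-12)^2=4 + (16-6)^2=100 + (10-12)^2=4 + (9-9)^2=0 + (4-24)^2=400). Sum = 557. MSE = 557/6.

557/6


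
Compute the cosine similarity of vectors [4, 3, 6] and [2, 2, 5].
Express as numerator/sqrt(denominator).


dot = 44. |a|^2 = 61, |b|^2 = 33. cos = 44/sqrt(2013).

44/sqrt(2013)


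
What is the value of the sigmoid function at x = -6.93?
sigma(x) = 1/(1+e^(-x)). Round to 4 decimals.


sigma(-6.93) = 1/(1+e^(6.93)) = 1/(1+1022.493980) = 1/1023.493980 = 0.0010.

0.0010


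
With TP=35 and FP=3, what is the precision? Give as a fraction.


Precision = TP / (TP + FP) = 35 / 38 = 35/38.

35/38


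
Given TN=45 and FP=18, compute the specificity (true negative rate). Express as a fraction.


Specificity = TN / (TN + FP) = 45 / 63 = 5/7.

5/7


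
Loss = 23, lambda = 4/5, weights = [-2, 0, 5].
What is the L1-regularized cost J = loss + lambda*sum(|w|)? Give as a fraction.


L1 norm = sum(|w|) = 7. J = 23 + 4/5 * 7 = 143/5.

143/5


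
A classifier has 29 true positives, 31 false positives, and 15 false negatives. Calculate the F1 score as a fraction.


Precision = 29/60 = 29/60. Recall = 29/44 = 29/44. F1 = 2*P*R/(P+R) = 29/52.

29/52


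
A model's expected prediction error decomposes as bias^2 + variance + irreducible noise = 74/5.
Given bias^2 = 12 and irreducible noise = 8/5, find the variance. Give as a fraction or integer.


Total error = bias^2 + variance + irreducible noise. So variance = 74/5 - 12 - 8/5 = 6/5.

6/5


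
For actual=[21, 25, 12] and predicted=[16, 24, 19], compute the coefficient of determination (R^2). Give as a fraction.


Mean(y) = 58/3. SS_res = 75. SS_tot = 266/3. R^2 = 1 - 75/(266/3) = 41/266.

41/266


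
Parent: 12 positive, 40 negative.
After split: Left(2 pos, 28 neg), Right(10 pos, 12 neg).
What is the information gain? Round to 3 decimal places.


H(parent) = 0.7793. H(left) = 0.3534, H(right) = 0.9940. Weighted = (30/52)*0.3534 + (22/52)*0.9940 = 0.6244. IG = 0.7793 - 0.6244 = 0.1549, which rounds to 0.155.

0.155


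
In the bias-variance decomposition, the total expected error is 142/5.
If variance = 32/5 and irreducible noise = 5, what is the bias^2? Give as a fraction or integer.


Total error = bias^2 + variance + irreducible noise. So bias^2 = 142/5 - 32/5 - 5 = 17.

17


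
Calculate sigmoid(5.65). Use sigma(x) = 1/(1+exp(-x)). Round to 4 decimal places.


sigma(5.65) = 1/(1+e^(-5.65)) = 1/(1+0.003518) = 1/1.003518 = 0.9965.

0.9965


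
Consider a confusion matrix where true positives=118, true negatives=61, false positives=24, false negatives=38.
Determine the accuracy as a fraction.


Accuracy = (TP + TN) / (TP + TN + FP + FN) = (118 + 61) / 241 = 179/241.

179/241


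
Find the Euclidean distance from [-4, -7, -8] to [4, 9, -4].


d = sqrt(sum of squared differences). (-4-4)^2=64, (-7-9)^2=256, (-8--4)^2=16. Sum = 336.

sqrt(336)


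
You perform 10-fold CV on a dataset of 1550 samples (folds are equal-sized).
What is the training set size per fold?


Each validation fold has 1550/10 = 155 samples. Training set = 1550 - 155 = 1395.

1395


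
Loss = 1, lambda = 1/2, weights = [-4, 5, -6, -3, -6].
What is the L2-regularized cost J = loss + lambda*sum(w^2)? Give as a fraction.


L2 sq norm = sum(w^2) = 122. J = 1 + 1/2 * 122 = 62.

62


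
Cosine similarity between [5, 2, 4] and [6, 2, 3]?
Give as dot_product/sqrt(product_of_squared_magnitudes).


dot = 46. |a|^2 = 45, |b|^2 = 49. cos = 46/sqrt(2205).

46/sqrt(2205)


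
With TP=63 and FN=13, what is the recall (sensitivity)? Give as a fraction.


Recall = TP / (TP + FN) = 63 / 76 = 63/76.

63/76


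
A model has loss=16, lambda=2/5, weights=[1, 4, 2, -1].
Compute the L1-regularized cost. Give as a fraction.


L1 norm = sum(|w|) = 8. J = 16 + 2/5 * 8 = 96/5.

96/5


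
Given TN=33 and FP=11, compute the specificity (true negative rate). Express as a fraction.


Specificity = TN / (TN + FP) = 33 / 44 = 3/4.

3/4


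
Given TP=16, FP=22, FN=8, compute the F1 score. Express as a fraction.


Precision = 16/38 = 8/19. Recall = 16/24 = 2/3. F1 = 2*P*R/(P+R) = 16/31.

16/31


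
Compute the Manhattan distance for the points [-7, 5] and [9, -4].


d = sum of absolute differences: |-7-9|=16 + |5--4|=9 = 25.

25


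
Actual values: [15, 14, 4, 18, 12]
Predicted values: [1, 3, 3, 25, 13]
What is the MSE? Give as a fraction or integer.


MSE = (1/5) * ((15-1)^2=196 + (14-3)^2=121 + (4-3)^2=1 + (18-25)^2=49 + (12-13)^2=1). Sum = 368. MSE = 368/5.

368/5


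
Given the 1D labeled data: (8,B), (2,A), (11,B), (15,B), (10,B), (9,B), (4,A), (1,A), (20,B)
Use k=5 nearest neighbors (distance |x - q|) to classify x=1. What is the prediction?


Distances: |8-1|=7, |2-1|=1, |11-1|=10, |15-1|=14, |10-1|=9, |9-1|=8, |4-1|=3, |1-1|=0, |20-1|=19. 5 nearest: (1,A), (2,A), (4,A), (8,B), (9,B). Counts: {'A': 3, 'B': 2}. Majority class: A.

A


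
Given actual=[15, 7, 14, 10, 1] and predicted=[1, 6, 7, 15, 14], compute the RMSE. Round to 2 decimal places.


MSE = 88.0000. RMSE = sqrt(88.0000) = 9.38.

9.38


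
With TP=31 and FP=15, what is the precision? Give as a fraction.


Precision = TP / (TP + FP) = 31 / 46 = 31/46.

31/46


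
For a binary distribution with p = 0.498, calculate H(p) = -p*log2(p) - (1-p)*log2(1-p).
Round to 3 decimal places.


H = -0.498*log2(0.498) - 0.502*log2(0.502) = 1.000.

1.000


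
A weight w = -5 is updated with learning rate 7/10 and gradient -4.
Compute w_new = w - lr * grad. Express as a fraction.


w_new = -5 - 7/10 * -4 = -5 - -14/5 = -11/5.

-11/5


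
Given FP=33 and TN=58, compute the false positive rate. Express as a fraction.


FPR = FP / (FP + TN) = 33 / 91 = 33/91.

33/91


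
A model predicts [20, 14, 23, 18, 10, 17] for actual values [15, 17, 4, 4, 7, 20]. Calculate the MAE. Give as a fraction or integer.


MAE = (1/6) * (|15-20|=5 + |17-14|=3 + |4-23|=19 + |4-18|=14 + |7-10|=3 + |20-17|=3). Sum = 47. MAE = 47/6.

47/6


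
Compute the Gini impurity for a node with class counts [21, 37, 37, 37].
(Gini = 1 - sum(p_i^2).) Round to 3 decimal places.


Total = 132. Proportions: 21/132, 37/132, 37/132, 37/132. sum(p_i^2) = 0.2610. Gini = 1 - 0.2610 = 0.7390, which rounds to 0.739.

0.739


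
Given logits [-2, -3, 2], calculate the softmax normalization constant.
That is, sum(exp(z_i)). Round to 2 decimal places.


Denom = e^-2=0.1353 + e^-3=0.0498 + e^2=7.3891. Sum = 7.5742, which rounds to 7.57.

7.57


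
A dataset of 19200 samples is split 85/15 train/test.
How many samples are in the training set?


Test set = 19200 * 15% = 2880. Training set = 19200 - 2880 = 16320.

16320


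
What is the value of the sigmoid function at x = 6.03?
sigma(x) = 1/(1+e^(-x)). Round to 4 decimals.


sigma(6.03) = 1/(1+e^(-6.03)) = 1/(1+0.002405) = 1/1.002405 = 0.9976.

0.9976


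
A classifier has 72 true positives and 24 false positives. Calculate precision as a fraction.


Precision = TP / (TP + FP) = 72 / 96 = 3/4.

3/4


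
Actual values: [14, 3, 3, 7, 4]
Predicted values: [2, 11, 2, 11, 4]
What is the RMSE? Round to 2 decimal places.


MSE = 45.0000. RMSE = sqrt(45.0000) = 6.71.

6.71


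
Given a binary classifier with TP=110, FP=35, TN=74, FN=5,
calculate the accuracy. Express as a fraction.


Accuracy = (TP + TN) / (TP + TN + FP + FN) = (110 + 74) / 224 = 23/28.

23/28


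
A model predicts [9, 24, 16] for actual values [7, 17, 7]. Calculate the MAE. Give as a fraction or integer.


MAE = (1/3) * (|7-9|=2 + |17-24|=7 + |7-16|=9). Sum = 18. MAE = 6.

6


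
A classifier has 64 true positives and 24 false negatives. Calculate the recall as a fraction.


Recall = TP / (TP + FN) = 64 / 88 = 8/11.

8/11


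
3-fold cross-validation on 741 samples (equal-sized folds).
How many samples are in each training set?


Each validation fold has 741/3 = 247 samples. Training set = 741 - 247 = 494.

494


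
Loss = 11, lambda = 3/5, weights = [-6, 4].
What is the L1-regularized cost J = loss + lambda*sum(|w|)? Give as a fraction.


L1 norm = sum(|w|) = 10. J = 11 + 3/5 * 10 = 17.

17


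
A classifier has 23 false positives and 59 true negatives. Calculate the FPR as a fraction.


FPR = FP / (FP + TN) = 23 / 82 = 23/82.

23/82


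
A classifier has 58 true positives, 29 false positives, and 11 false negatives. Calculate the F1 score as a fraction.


Precision = 58/87 = 2/3. Recall = 58/69 = 58/69. F1 = 2*P*R/(P+R) = 29/39.

29/39


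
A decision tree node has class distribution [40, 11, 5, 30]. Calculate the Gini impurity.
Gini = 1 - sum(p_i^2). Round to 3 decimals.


Total = 86. Proportions: 40/86, 11/86, 5/86, 30/86. sum(p_i^2) = 0.3578. Gini = 1 - 0.3578 = 0.6422, which rounds to 0.642.

0.642


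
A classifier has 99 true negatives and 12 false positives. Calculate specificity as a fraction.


Specificity = TN / (TN + FP) = 99 / 111 = 33/37.

33/37


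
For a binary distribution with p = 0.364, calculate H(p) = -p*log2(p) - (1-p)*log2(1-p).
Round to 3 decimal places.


H = -0.364*log2(0.364) - 0.636*log2(0.636) = 0.946.

0.946


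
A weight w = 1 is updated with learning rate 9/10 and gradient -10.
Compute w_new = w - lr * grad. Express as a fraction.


w_new = 1 - 9/10 * -10 = 1 - -9 = 10.

10


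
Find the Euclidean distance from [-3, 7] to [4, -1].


d = sqrt(sum of squared differences). (-3-4)^2=49, (7--1)^2=64. Sum = 113.

sqrt(113)


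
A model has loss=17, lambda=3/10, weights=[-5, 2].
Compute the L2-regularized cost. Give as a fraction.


L2 sq norm = sum(w^2) = 29. J = 17 + 3/10 * 29 = 257/10.

257/10


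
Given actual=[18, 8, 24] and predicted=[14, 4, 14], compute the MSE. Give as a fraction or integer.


MSE = (1/3) * ((18-14)^2=16 + (8-4)^2=16 + (24-14)^2=100). Sum = 132. MSE = 44.

44


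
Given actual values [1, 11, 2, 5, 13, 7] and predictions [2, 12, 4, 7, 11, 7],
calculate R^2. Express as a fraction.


Mean(y) = 13/2. SS_res = 14. SS_tot = 231/2. R^2 = 1 - 14/(231/2) = 29/33.

29/33


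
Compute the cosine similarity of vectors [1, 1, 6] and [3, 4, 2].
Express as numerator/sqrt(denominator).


dot = 19. |a|^2 = 38, |b|^2 = 29. cos = 19/sqrt(1102).

19/sqrt(1102)


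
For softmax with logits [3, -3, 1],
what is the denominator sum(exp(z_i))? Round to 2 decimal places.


Denom = e^3=20.0855 + e^-3=0.0498 + e^1=2.7183. Sum = 22.8536, which rounds to 22.85.

22.85


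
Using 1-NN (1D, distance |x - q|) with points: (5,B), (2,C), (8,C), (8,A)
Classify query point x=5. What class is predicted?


Distances: |5-5|=0, |2-5|=3, |8-5|=3, |8-5|=3. 1 nearest: (5,B). Counts: {'B': 1}. Majority class: B.

B


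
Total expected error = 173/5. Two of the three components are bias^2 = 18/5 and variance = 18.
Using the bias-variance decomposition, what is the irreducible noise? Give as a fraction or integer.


Total error = bias^2 + variance + irreducible noise. So irreducible noise = 173/5 - 18/5 - 18 = 13.

13


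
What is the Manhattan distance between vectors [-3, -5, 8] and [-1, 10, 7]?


d = sum of absolute differences: |-3--1|=2 + |-5-10|=15 + |8-7|=1 = 18.

18


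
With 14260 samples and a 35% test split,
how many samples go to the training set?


Test set = 14260 * 35% = 4991. Training set = 14260 - 4991 = 9269.

9269


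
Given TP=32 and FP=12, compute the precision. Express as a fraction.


Precision = TP / (TP + FP) = 32 / 44 = 8/11.

8/11


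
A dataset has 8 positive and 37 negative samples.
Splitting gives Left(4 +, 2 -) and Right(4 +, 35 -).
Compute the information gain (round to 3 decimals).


H(parent) = 0.6752. H(left) = 0.9183, H(right) = 0.4771. Weighted = (6/45)*0.9183 + (39/45)*0.4771 = 0.5359. IG = 0.6752 - 0.5359 = 0.1393, which rounds to 0.139.

0.139


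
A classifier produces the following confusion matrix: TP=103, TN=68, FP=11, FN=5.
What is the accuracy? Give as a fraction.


Accuracy = (TP + TN) / (TP + TN + FP + FN) = (103 + 68) / 187 = 171/187.

171/187


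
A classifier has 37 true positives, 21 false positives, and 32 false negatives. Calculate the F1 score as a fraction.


Precision = 37/58 = 37/58. Recall = 37/69 = 37/69. F1 = 2*P*R/(P+R) = 74/127.

74/127


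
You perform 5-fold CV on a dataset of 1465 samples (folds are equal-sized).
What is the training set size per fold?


Each validation fold has 1465/5 = 293 samples. Training set = 1465 - 293 = 1172.

1172


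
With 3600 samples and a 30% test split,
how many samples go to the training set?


Test set = 3600 * 30% = 1080. Training set = 3600 - 1080 = 2520.

2520


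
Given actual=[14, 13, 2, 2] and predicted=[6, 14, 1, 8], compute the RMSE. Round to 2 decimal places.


MSE = 25.5000. RMSE = sqrt(25.5000) = 5.05.

5.05


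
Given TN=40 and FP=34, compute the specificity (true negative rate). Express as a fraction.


Specificity = TN / (TN + FP) = 40 / 74 = 20/37.

20/37


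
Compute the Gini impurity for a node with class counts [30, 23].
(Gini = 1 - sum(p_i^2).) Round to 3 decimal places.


Total = 53. Proportions: 30/53, 23/53. sum(p_i^2) = 0.5087. Gini = 1 - 0.5087 = 0.4913, which rounds to 0.491.

0.491


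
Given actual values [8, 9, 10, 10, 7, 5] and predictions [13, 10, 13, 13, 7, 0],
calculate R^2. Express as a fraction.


Mean(y) = 49/6. SS_res = 69. SS_tot = 113/6. R^2 = 1 - 69/(113/6) = -301/113.

-301/113


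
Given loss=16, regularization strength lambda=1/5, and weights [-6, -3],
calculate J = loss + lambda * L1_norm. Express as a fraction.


L1 norm = sum(|w|) = 9. J = 16 + 1/5 * 9 = 89/5.

89/5


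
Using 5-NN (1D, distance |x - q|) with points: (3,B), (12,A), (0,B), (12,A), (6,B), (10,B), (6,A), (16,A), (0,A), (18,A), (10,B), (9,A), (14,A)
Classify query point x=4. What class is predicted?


Distances: |3-4|=1, |12-4|=8, |0-4|=4, |12-4|=8, |6-4|=2, |10-4|=6, |6-4|=2, |16-4|=12, |0-4|=4, |18-4|=14, |10-4|=6, |9-4|=5, |14-4|=10. 5 nearest: (3,B), (6,A), (6,B), (0,A), (0,B). Counts: {'B': 3, 'A': 2}. Majority class: B.

B


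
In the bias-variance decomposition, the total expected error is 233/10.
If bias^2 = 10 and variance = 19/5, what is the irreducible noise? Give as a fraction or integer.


Total error = bias^2 + variance + irreducible noise. So irreducible noise = 233/10 - 10 - 19/5 = 19/2.

19/2


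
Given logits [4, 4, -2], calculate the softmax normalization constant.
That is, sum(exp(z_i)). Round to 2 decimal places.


Denom = e^4=54.5982 + e^4=54.5982 + e^-2=0.1353. Sum = 109.3317, which rounds to 109.33.

109.33


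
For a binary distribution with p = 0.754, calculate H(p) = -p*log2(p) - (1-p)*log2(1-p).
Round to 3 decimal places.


H = -0.754*log2(0.754) - 0.246*log2(0.246) = 0.805.

0.805


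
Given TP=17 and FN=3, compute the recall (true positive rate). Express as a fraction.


Recall = TP / (TP + FN) = 17 / 20 = 17/20.

17/20


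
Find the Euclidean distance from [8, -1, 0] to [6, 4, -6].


d = sqrt(sum of squared differences). (8-6)^2=4, (-1-4)^2=25, (0--6)^2=36. Sum = 65.

sqrt(65)


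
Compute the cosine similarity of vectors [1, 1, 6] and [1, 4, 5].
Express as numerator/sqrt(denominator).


dot = 35. |a|^2 = 38, |b|^2 = 42. cos = 35/sqrt(1596).

35/sqrt(1596)


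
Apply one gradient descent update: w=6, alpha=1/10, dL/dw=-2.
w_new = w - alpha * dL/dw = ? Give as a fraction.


w_new = 6 - 1/10 * -2 = 6 - -1/5 = 31/5.

31/5


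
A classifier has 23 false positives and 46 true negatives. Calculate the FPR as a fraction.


FPR = FP / (FP + TN) = 23 / 69 = 1/3.

1/3


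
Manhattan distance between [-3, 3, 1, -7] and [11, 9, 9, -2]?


d = sum of absolute differences: |-3-11|=14 + |3-9|=6 + |1-9|=8 + |-7--2|=5 = 33.

33


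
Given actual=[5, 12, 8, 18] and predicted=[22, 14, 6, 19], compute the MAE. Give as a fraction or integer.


MAE = (1/4) * (|5-22|=17 + |12-14|=2 + |8-6|=2 + |18-19|=1). Sum = 22. MAE = 11/2.

11/2


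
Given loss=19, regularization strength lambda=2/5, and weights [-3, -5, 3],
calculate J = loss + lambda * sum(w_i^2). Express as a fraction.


L2 sq norm = sum(w^2) = 43. J = 19 + 2/5 * 43 = 181/5.

181/5


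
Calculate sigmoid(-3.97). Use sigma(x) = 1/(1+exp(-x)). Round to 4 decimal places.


sigma(-3.97) = 1/(1+e^(3.97)) = 1/(1+52.984531) = 1/53.984531 = 0.0185.

0.0185


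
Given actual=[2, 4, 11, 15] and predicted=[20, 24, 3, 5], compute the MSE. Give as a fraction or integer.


MSE = (1/4) * ((2-20)^2=324 + (4-24)^2=400 + (11-3)^2=64 + (15-5)^2=100). Sum = 888. MSE = 222.

222


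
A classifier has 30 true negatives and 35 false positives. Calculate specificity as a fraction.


Specificity = TN / (TN + FP) = 30 / 65 = 6/13.

6/13


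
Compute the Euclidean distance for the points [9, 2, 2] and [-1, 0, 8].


d = sqrt(sum of squared differences). (9--1)^2=100, (2-0)^2=4, (2-8)^2=36. Sum = 140.

sqrt(140)


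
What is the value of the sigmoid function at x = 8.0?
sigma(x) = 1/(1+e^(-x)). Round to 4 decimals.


sigma(8.0) = 1/(1+e^(-8.0)) = 1/(1+0.000335) = 1/1.000335 = 0.9997.

0.9997


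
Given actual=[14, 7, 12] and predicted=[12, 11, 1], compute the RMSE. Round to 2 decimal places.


MSE = 47.0000. RMSE = sqrt(47.0000) = 6.86.

6.86


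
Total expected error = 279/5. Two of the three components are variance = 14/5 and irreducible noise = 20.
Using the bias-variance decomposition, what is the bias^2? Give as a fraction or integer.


Total error = bias^2 + variance + irreducible noise. So bias^2 = 279/5 - 14/5 - 20 = 33.

33


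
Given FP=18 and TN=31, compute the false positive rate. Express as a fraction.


FPR = FP / (FP + TN) = 18 / 49 = 18/49.

18/49


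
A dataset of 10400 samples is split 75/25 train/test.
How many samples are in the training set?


Test set = 10400 * 25% = 2600. Training set = 10400 - 2600 = 7800.

7800


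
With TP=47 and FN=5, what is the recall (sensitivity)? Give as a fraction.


Recall = TP / (TP + FN) = 47 / 52 = 47/52.

47/52


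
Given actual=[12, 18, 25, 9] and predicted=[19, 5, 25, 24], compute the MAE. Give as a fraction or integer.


MAE = (1/4) * (|12-19|=7 + |18-5|=13 + |25-25|=0 + |9-24|=15). Sum = 35. MAE = 35/4.

35/4


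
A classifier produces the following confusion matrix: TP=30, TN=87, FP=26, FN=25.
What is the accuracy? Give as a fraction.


Accuracy = (TP + TN) / (TP + TN + FP + FN) = (30 + 87) / 168 = 39/56.

39/56


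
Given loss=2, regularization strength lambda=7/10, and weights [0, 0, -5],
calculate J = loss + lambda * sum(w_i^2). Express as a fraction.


L2 sq norm = sum(w^2) = 25. J = 2 + 7/10 * 25 = 39/2.

39/2


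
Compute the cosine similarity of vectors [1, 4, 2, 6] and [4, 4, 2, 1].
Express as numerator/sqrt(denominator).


dot = 30. |a|^2 = 57, |b|^2 = 37. cos = 30/sqrt(2109).

30/sqrt(2109)


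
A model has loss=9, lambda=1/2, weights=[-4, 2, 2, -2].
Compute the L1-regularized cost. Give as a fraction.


L1 norm = sum(|w|) = 10. J = 9 + 1/2 * 10 = 14.

14


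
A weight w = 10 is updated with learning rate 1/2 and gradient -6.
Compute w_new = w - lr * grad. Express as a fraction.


w_new = 10 - 1/2 * -6 = 10 - -3 = 13.

13


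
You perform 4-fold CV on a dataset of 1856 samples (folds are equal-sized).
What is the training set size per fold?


Each validation fold has 1856/4 = 464 samples. Training set = 1856 - 464 = 1392.

1392


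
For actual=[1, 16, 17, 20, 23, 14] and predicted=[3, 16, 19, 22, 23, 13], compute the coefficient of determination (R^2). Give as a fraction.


Mean(y) = 91/6. SS_res = 13. SS_tot = 1745/6. R^2 = 1 - 13/(1745/6) = 1667/1745.

1667/1745


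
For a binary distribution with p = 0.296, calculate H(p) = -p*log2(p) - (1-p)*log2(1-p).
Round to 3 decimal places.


H = -0.296*log2(0.296) - 0.704*log2(0.704) = 0.876.

0.876


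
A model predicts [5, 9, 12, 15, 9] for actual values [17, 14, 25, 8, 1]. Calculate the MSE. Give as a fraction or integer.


MSE = (1/5) * ((17-5)^2=144 + (14-9)^2=25 + (25-12)^2=169 + (8-15)^2=49 + (1-9)^2=64). Sum = 451. MSE = 451/5.

451/5


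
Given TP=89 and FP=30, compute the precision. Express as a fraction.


Precision = TP / (TP + FP) = 89 / 119 = 89/119.

89/119


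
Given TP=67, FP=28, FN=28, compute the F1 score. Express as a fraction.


Precision = 67/95 = 67/95. Recall = 67/95 = 67/95. F1 = 2*P*R/(P+R) = 67/95.

67/95


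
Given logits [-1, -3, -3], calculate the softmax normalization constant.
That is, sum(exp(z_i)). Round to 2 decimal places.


Denom = e^-1=0.3679 + e^-3=0.0498 + e^-3=0.0498. Sum = 0.4675, which rounds to 0.47.

0.47


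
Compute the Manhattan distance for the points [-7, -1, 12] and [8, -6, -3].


d = sum of absolute differences: |-7-8|=15 + |-1--6|=5 + |12--3|=15 = 35.

35


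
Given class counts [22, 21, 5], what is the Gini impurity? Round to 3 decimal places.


Total = 48. Proportions: 22/48, 21/48, 5/48. sum(p_i^2) = 0.4123. Gini = 1 - 0.4123 = 0.5877, which rounds to 0.588.

0.588


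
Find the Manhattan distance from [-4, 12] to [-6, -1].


d = sum of absolute differences: |-4--6|=2 + |12--1|=13 = 15.

15


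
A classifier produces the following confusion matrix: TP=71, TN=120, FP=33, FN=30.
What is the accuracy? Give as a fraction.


Accuracy = (TP + TN) / (TP + TN + FP + FN) = (71 + 120) / 254 = 191/254.

191/254


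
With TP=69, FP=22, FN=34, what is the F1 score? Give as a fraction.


Precision = 69/91 = 69/91. Recall = 69/103 = 69/103. F1 = 2*P*R/(P+R) = 69/97.

69/97


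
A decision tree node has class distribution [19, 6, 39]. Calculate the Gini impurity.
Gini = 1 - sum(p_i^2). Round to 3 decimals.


Total = 64. Proportions: 19/64, 6/64, 39/64. sum(p_i^2) = 0.4683. Gini = 1 - 0.4683 = 0.5317, which rounds to 0.532.

0.532


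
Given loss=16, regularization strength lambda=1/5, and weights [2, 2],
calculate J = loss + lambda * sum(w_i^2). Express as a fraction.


L2 sq norm = sum(w^2) = 8. J = 16 + 1/5 * 8 = 88/5.

88/5


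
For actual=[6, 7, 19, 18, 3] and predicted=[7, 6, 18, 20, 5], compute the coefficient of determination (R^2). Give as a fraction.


Mean(y) = 53/5. SS_res = 11. SS_tot = 1086/5. R^2 = 1 - 11/(1086/5) = 1031/1086.

1031/1086


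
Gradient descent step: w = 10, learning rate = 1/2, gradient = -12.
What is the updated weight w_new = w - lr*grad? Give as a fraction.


w_new = 10 - 1/2 * -12 = 10 - -6 = 16.

16


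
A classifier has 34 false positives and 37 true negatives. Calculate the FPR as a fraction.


FPR = FP / (FP + TN) = 34 / 71 = 34/71.

34/71


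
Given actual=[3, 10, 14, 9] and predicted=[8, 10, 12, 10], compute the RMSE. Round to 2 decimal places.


MSE = 7.5000. RMSE = sqrt(7.5000) = 2.74.

2.74


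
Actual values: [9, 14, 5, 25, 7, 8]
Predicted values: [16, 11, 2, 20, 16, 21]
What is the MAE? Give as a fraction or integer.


MAE = (1/6) * (|9-16|=7 + |14-11|=3 + |5-2|=3 + |25-20|=5 + |7-16|=9 + |8-21|=13). Sum = 40. MAE = 20/3.

20/3


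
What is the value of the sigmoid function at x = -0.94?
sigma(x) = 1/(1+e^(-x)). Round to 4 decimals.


sigma(-0.94) = 1/(1+e^(0.94)) = 1/(1+2.559981) = 1/3.559981 = 0.2809.

0.2809


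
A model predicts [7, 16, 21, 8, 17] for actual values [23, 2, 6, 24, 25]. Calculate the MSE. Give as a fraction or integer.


MSE = (1/5) * ((23-7)^2=256 + (2-16)^2=196 + (6-21)^2=225 + (24-8)^2=256 + (25-17)^2=64). Sum = 997. MSE = 997/5.

997/5


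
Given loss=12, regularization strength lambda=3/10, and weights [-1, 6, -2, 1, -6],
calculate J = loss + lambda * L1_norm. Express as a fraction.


L1 norm = sum(|w|) = 16. J = 12 + 3/10 * 16 = 84/5.

84/5


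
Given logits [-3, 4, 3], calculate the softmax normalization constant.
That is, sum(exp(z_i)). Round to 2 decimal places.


Denom = e^-3=0.0498 + e^4=54.5982 + e^3=20.0855. Sum = 74.7335, which rounds to 74.73.

74.73


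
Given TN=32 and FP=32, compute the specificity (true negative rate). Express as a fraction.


Specificity = TN / (TN + FP) = 32 / 64 = 1/2.

1/2


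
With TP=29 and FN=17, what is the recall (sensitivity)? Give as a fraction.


Recall = TP / (TP + FN) = 29 / 46 = 29/46.

29/46


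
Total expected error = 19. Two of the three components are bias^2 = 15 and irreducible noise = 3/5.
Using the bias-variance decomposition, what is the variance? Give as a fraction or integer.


Total error = bias^2 + variance + irreducible noise. So variance = 19 - 15 - 3/5 = 17/5.

17/5


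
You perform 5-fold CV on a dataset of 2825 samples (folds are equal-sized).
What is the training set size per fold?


Each validation fold has 2825/5 = 565 samples. Training set = 2825 - 565 = 2260.

2260


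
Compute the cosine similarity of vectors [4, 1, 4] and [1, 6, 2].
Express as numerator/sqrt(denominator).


dot = 18. |a|^2 = 33, |b|^2 = 41. cos = 18/sqrt(1353).

18/sqrt(1353)


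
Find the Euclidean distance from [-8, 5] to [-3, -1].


d = sqrt(sum of squared differences). (-8--3)^2=25, (5--1)^2=36. Sum = 61.

sqrt(61)


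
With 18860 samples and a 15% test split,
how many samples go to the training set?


Test set = 18860 * 15% = 2829. Training set = 18860 - 2829 = 16031.

16031


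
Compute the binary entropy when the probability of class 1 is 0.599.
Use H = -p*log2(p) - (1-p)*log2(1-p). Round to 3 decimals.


H = -0.599*log2(0.599) - 0.401*log2(0.401) = 0.972.

0.972


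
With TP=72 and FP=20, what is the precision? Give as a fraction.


Precision = TP / (TP + FP) = 72 / 92 = 18/23.

18/23


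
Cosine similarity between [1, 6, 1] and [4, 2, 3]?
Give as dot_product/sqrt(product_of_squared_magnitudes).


dot = 19. |a|^2 = 38, |b|^2 = 29. cos = 19/sqrt(1102).

19/sqrt(1102)


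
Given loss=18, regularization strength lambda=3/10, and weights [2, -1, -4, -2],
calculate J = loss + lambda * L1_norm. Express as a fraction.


L1 norm = sum(|w|) = 9. J = 18 + 3/10 * 9 = 207/10.

207/10


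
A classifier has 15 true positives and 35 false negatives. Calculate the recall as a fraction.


Recall = TP / (TP + FN) = 15 / 50 = 3/10.

3/10


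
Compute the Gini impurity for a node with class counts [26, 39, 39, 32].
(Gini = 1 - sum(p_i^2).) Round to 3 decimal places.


Total = 136. Proportions: 26/136, 39/136, 39/136, 32/136. sum(p_i^2) = 0.2564. Gini = 1 - 0.2564 = 0.7436, which rounds to 0.744.

0.744


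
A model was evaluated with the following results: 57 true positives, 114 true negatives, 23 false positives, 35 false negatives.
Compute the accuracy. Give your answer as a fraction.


Accuracy = (TP + TN) / (TP + TN + FP + FN) = (57 + 114) / 229 = 171/229.

171/229


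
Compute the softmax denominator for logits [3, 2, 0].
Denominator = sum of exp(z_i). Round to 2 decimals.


Denom = e^3=20.0855 + e^2=7.3891 + e^0=1.0000. Sum = 28.4746, which rounds to 28.47.

28.47


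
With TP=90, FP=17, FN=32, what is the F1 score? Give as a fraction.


Precision = 90/107 = 90/107. Recall = 90/122 = 45/61. F1 = 2*P*R/(P+R) = 180/229.

180/229


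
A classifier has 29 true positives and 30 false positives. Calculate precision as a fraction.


Precision = TP / (TP + FP) = 29 / 59 = 29/59.

29/59


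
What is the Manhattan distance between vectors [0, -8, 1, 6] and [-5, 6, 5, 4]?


d = sum of absolute differences: |0--5|=5 + |-8-6|=14 + |1-5|=4 + |6-4|=2 = 25.

25


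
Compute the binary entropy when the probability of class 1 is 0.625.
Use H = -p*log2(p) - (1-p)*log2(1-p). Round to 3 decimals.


H = -0.625*log2(0.625) - 0.375*log2(0.375) = 0.954.

0.954


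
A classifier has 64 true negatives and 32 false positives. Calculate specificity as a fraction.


Specificity = TN / (TN + FP) = 64 / 96 = 2/3.

2/3


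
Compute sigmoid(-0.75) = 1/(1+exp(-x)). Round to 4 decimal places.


sigma(-0.75) = 1/(1+e^(0.75)) = 1/(1+2.117000) = 1/3.117000 = 0.3208.

0.3208


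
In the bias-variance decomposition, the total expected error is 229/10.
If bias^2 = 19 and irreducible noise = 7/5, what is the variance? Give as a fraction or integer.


Total error = bias^2 + variance + irreducible noise. So variance = 229/10 - 19 - 7/5 = 5/2.

5/2


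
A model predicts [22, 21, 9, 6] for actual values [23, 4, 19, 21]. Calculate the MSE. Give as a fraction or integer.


MSE = (1/4) * ((23-22)^2=1 + (4-21)^2=289 + (19-9)^2=100 + (21-6)^2=225). Sum = 615. MSE = 615/4.

615/4


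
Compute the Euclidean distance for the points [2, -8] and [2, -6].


d = sqrt(sum of squared differences). (2-2)^2=0, (-8--6)^2=4. Sum = 4.

2


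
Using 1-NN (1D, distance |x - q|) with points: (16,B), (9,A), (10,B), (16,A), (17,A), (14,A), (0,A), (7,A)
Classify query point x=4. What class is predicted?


Distances: |16-4|=12, |9-4|=5, |10-4|=6, |16-4|=12, |17-4|=13, |14-4|=10, |0-4|=4, |7-4|=3. 1 nearest: (7,A). Counts: {'A': 1}. Majority class: A.

A


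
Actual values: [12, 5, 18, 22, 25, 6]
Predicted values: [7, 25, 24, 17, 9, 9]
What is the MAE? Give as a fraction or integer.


MAE = (1/6) * (|12-7|=5 + |5-25|=20 + |18-24|=6 + |22-17|=5 + |25-9|=16 + |6-9|=3). Sum = 55. MAE = 55/6.

55/6


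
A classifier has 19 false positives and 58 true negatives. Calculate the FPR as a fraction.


FPR = FP / (FP + TN) = 19 / 77 = 19/77.

19/77


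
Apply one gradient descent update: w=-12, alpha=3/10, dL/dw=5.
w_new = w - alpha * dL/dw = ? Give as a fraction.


w_new = -12 - 3/10 * 5 = -12 - 3/2 = -27/2.

-27/2


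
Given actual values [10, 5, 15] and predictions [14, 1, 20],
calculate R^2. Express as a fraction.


Mean(y) = 10. SS_res = 57. SS_tot = 50. R^2 = 1 - 57/(50) = -7/50.

-7/50


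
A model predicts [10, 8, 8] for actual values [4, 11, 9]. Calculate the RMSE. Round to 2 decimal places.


MSE = 15.3333. RMSE = sqrt(15.3333) = 3.92.

3.92


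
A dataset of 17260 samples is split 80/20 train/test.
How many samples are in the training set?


Test set = 17260 * 20% = 3452. Training set = 17260 - 3452 = 13808.

13808


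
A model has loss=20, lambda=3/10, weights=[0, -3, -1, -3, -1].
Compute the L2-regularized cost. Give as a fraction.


L2 sq norm = sum(w^2) = 20. J = 20 + 3/10 * 20 = 26.

26


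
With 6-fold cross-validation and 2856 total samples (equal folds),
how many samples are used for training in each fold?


Each validation fold has 2856/6 = 476 samples. Training set = 2856 - 476 = 2380.

2380
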